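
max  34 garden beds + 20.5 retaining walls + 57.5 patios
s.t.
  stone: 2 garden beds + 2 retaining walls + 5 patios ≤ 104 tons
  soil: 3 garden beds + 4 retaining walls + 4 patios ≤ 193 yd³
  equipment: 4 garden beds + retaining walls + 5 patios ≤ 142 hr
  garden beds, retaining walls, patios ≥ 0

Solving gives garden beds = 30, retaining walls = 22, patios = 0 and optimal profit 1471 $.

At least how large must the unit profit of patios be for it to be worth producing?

62.5

Binding: stone and equipment. Non-binding: soil (15 unused).
Since soil is not tight, its dual is 0.
The binding rows give the dual system: 2·y_stone + 4·y_equipment = 34 and 2·y_stone + 1·y_equipment = 20.5.
This yields shadow prices y_stone = 8, y_equipment = 4.5.
patios enters the basis when its profit ≥ yᵀa₃ = 8·5 + 4.5·5 = 62.5.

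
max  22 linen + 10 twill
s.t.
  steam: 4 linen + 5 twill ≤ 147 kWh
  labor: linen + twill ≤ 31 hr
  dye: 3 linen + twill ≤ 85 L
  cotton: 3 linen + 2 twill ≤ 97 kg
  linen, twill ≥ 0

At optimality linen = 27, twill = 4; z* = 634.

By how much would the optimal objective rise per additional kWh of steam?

Binding: labor and dye. Non-binding: steam (19 unused), cotton (8 unused).
Since steam, cotton are not tight, their duals are 0.
Dual feasibility on the basic columns requires 1·y_labor + 3·y_dye = 22, 1·y_labor + 1·y_dye = 10.
Solving: y_labor = 4, y_dye = 6.
Shadow price of steam = 0.

0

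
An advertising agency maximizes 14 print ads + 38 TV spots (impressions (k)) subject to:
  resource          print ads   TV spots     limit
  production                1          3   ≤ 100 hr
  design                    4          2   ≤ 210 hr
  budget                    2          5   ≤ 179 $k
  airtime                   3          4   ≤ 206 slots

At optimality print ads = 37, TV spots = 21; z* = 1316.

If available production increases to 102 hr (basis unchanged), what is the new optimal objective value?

1328

Binding: production and budget. Non-binding: design (20 unused), airtime (11 unused).
Slack constraints have shadow price 0 (complementary slackness).
The binding rows give the dual system: 1·y_production + 2·y_budget = 14 and 3·y_production + 5·y_budget = 38.
This yields shadow prices y_production = 6, y_budget = 4.
Δz = y_production·Δb = 6 × (2) = 12, so new z* = 1316 + 12 = 1328.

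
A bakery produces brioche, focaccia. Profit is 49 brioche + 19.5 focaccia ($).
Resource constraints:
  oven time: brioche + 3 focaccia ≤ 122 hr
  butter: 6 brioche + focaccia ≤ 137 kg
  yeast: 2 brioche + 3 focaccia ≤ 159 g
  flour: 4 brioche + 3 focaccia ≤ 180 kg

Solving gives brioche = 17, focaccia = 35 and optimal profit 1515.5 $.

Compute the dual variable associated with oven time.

Binding: oven time and butter. Non-binding: yeast (20 unused), flour (7 unused).
By complementary slackness, y = 0 for the non-binding constraints.
Dual feasibility on the basic columns requires 1·y_oven time + 6·y_butter = 49, 3·y_oven time + 1·y_butter = 19.5.
Solving: y_oven time = 4, y_butter = 7.5.
Shadow price of oven time = 4.

4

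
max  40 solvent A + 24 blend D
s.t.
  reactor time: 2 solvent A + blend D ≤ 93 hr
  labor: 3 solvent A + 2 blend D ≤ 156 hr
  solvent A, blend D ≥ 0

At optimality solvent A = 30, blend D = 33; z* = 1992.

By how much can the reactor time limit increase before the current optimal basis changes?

11

Binding constraints: reactor time, labor. The basis is B = [[2,1],[3,2]] with det 1.
Per unit increase in reactor time, x* moves by d = (2, -3).
The basis stays optimal until blend D reaches 0; allowable increase = 11 hr.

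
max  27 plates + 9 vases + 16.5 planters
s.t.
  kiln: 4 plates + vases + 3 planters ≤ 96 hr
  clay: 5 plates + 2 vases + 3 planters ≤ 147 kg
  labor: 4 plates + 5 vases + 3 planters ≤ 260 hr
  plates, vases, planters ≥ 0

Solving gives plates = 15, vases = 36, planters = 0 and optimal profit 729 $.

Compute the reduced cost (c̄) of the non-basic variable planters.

-1.5

Check each constraint at x*: kiln 96/96 (tight); clay 147/147 (tight); labor 240/260 (slack 20).
Slack constraints have shadow price 0 (complementary slackness).
Dual feasibility on the basic columns requires 4·y_kiln + 5·y_clay = 27, 1·y_kiln + 2·y_clay = 9.
Solving: y_kiln = 3, y_clay = 3.
Reduced cost of planters: c₃ − yᵀa₃ = 16.5 − (3·3 + 3·3) = 16.5 − 18 = -1.5.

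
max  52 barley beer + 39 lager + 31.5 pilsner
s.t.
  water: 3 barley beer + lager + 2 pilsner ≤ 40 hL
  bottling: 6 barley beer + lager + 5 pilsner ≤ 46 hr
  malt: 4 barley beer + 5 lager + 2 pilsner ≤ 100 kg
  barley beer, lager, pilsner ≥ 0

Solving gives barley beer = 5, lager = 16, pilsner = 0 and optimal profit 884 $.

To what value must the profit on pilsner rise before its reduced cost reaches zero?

Check each constraint at x*: water 31/40 (slack 9); bottling 46/46 (tight); malt 100/100 (tight).
By complementary slackness, y = 0 for the non-binding constraint.
From A_Bᵀ y = c: 6·y_bottling + 4·y_malt = 52; 1·y_bottling + 5·y_malt = 39.
Solving: y_bottling = 4, y_malt = 7.
pilsner enters the basis when its profit ≥ yᵀa₃ = 4·5 + 7·2 = 34.

34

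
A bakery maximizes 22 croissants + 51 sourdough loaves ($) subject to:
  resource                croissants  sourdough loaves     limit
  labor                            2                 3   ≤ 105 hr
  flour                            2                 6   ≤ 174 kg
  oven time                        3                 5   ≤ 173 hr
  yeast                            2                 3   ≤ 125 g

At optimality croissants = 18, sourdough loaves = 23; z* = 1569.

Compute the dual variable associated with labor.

5

Check each constraint at x*: labor 105/105 (tight); flour 174/174 (tight); oven time 169/173 (slack 4); yeast 105/125 (slack 20).
Slack constraints have shadow price 0 (complementary slackness).
From A_Bᵀ y = c: 2·y_labor + 2·y_flour = 22; 3·y_labor + 6·y_flour = 51.
→ y_labor = 5 and y_flour = 6.
Shadow price of labor = 5.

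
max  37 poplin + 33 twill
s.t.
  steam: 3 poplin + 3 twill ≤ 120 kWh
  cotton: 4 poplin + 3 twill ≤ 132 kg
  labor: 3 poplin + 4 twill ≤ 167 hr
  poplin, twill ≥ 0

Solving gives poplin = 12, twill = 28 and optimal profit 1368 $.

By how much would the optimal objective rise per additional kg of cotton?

4

At the optimum: steam uses 120 of 120 (binding); cotton uses 132 of 132 (binding); labor uses 148 of 167 (slack = 19).
Slack constraints have shadow price 0 (complementary slackness).
Dual feasibility on the basic columns requires 3·y_steam + 4·y_cotton = 37, 3·y_steam + 3·y_cotton = 33.
Solving: y_steam = 7, y_cotton = 4.
Shadow price of cotton = 4.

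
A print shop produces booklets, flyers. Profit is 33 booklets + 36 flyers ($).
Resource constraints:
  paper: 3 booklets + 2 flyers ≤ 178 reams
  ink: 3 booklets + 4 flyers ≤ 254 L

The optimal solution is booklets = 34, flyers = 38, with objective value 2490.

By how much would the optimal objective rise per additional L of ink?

Check each constraint at x*: paper 178/178 (tight); ink 254/254 (tight).
Dual feasibility on the basic columns requires 3·y_paper + 3·y_ink = 33, 2·y_paper + 4·y_ink = 36.
Solving: y_paper = 4, y_ink = 7.
Shadow price of ink = 7.

7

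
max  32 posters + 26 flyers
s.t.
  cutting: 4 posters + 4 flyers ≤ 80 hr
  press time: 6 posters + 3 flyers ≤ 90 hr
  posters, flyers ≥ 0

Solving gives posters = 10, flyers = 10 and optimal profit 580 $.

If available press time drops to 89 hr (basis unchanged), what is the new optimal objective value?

578

At the optimum: cutting uses 80 of 80 (binding); press time uses 90 of 90 (binding).
From A_Bᵀ y = c: 4·y_cutting + 6·y_press time = 32; 4·y_cutting + 3·y_press time = 26.
→ y_cutting = 5 and y_press time = 2.
Δz = y_press time·Δb = 2 × (-1) = -2, so new z* = 580 − 2 = 578.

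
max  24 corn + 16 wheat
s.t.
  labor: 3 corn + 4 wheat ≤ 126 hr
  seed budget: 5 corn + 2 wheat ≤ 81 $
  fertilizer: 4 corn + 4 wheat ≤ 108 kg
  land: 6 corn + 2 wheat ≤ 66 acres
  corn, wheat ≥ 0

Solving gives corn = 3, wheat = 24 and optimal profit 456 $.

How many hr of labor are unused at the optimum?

21

labor used = 3·3 + 4·24 = 105; slack = 126 − 105 = 21.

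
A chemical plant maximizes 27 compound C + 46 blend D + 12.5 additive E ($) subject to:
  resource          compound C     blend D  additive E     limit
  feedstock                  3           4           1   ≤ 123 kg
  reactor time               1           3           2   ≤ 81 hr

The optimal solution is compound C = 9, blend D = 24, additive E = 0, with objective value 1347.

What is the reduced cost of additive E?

Both feedstock and reactor time are binding at x*.
Dual feasibility on the basic columns requires 3·y_feedstock + 1·y_reactor time = 27, 4·y_feedstock + 3·y_reactor time = 46.
This yields shadow prices y_feedstock = 7, y_reactor time = 6.
Reduced cost of additive E: c₃ − yᵀa₃ = 12.5 − (7·1 + 6·2) = 12.5 − 19 = -6.5.

-6.5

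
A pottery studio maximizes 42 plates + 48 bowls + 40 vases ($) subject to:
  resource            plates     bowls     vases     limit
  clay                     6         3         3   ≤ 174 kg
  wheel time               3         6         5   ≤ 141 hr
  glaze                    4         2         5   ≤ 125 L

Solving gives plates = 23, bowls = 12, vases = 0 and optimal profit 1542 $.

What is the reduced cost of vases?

-2

Binding: clay and wheel time. Non-binding: glaze (9 unused).
Slack constraints have shadow price 0 (complementary slackness).
From A_Bᵀ y = c: 6·y_clay + 3·y_wheel time = 42; 3·y_clay + 6·y_wheel time = 48.
→ y_clay = 4 and y_wheel time = 6.
Reduced cost of vases: c₃ − yᵀa₃ = 40 − (4·3 + 6·5) = 40 − 42 = -2.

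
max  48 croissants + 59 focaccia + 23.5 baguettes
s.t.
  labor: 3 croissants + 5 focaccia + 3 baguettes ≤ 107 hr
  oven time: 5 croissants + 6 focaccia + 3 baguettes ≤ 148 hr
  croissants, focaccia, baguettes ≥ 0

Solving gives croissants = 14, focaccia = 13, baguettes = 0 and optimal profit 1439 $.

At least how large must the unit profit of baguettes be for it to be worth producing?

Check each constraint at x*: labor 107/107 (tight); oven time 148/148 (tight).
Dual feasibility on the basic columns requires 3·y_labor + 5·y_oven time = 48, 5·y_labor + 6·y_oven time = 59.
Solving: y_labor = 1, y_oven time = 9.
baguettes enters the basis when its profit ≥ yᵀa₃ = 1·3 + 9·3 = 30.

30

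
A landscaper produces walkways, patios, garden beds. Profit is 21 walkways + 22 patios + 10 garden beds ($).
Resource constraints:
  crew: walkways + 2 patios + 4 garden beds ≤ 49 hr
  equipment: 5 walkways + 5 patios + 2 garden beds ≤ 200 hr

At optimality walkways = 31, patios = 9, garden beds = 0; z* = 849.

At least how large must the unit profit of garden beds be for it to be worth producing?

At the optimum: crew uses 49 of 49 (binding); equipment uses 200 of 200 (binding).
From A_Bᵀ y = c: 1·y_crew + 5·y_equipment = 21; 2·y_crew + 5·y_equipment = 22.
This yields shadow prices y_crew = 1, y_equipment = 4.
garden beds enters the basis when its profit ≥ yᵀa₃ = 1·4 + 4·2 = 12.

12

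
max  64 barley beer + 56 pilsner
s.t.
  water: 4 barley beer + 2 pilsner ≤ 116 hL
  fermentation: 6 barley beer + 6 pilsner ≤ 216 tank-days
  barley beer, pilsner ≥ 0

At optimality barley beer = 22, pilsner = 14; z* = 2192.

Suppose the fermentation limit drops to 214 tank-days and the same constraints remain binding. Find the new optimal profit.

Check each constraint at x*: water 116/116 (tight); fermentation 216/216 (tight).
The binding rows give the dual system: 4·y_water + 6·y_fermentation = 64 and 2·y_water + 6·y_fermentation = 56.
Solving: y_water = 4, y_fermentation = 8.
Δz = y_fermentation·Δb = 8 × (-2) = -16, so new z* = 2192 − 16 = 2176.

2176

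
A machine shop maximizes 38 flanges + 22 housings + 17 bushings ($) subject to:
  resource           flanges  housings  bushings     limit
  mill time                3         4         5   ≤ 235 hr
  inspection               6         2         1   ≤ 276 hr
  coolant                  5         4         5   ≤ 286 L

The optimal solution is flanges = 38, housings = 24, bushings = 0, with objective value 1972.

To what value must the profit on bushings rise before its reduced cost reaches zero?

Binding: inspection and coolant. Non-binding: mill time (25 unused).
By complementary slackness, y = 0 for the non-binding constraint.
Dual feasibility on the basic columns requires 6·y_inspection + 5·y_coolant = 38, 2·y_inspection + 4·y_coolant = 22.
Solving: y_inspection = 3, y_coolant = 4.
bushings enters the basis when its profit ≥ yᵀa₃ = 3·1 + 4·5 = 23.

23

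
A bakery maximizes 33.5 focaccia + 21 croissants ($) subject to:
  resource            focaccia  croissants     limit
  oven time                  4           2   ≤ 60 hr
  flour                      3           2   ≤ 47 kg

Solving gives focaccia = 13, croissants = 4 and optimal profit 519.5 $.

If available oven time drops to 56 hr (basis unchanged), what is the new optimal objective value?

511.5

At the optimum: oven time uses 60 of 60 (binding); flour uses 47 of 47 (binding).
The binding rows give the dual system: 4·y_oven time + 3·y_flour = 33.5 and 2·y_oven time + 2·y_flour = 21.
Solving: y_oven time = 2, y_flour = 8.5.
Δz = y_oven time·Δb = 2 × (-4) = -8, so new z* = 519.5 − 8 = 511.5.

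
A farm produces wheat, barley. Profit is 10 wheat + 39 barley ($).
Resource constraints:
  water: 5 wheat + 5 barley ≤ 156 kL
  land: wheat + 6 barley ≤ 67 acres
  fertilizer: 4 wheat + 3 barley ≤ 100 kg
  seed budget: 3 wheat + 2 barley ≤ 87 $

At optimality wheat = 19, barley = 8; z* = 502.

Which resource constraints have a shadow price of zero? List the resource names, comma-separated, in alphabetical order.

seed budget, water

water: 135/156 (slack 21)
land: 67/67 (binding)
fertilizer: 100/100 (binding)
seed budget: 73/87 (slack 14)
By complementary slackness, a constraint with positive slack has shadow price 0 → seed budget, water.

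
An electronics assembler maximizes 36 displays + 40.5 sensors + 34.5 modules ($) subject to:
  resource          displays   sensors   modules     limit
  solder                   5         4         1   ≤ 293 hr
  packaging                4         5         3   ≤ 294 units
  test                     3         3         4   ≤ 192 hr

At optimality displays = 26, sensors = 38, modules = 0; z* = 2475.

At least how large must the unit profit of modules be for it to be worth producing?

Check each constraint at x*: solder 282/293 (slack 11); packaging 294/294 (tight); test 192/192 (tight).
By complementary slackness, y = 0 for the non-binding constraint.
From A_Bᵀ y = c: 4·y_packaging + 3·y_test = 36; 5·y_packaging + 3·y_test = 40.5.
→ y_packaging = 4.5 and y_test = 6.
modules enters the basis when its profit ≥ yᵀa₃ = 4.5·3 + 6·4 = 37.5.

37.5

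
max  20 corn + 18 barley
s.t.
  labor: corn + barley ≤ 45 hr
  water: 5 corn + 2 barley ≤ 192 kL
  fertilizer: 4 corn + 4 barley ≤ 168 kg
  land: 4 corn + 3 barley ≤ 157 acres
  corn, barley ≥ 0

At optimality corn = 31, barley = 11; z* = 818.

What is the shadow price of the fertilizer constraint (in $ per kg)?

3

Check each constraint at x*: labor 42/45 (slack 3); water 177/192 (slack 15); fertilizer 168/168 (tight); land 157/157 (tight).
By complementary slackness, y = 0 for the non-binding constraints.
From A_Bᵀ y = c: 4·y_fertilizer + 4·y_land = 20; 4·y_fertilizer + 3·y_land = 18.
→ y_fertilizer = 3 and y_land = 2.
Shadow price of fertilizer = 3.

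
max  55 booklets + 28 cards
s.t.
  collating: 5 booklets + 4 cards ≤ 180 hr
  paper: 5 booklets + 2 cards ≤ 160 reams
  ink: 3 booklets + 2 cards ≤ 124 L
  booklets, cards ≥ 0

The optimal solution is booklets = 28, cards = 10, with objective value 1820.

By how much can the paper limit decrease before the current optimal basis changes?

70

Binding constraints: collating, paper. The basis is B = [[5,4],[5,2]] with det -10.
Per unit decrease in paper, x* moves by d = (-0.4, 0.5).
The basis stays optimal until booklets reaches 0; allowable decrease = 70 reams.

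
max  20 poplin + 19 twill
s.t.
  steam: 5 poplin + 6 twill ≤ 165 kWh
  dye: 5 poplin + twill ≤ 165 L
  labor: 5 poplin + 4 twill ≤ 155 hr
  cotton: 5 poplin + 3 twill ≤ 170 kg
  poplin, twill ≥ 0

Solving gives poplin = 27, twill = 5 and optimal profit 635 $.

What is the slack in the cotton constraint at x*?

cotton used = 5·27 + 3·5 = 150; slack = 170 − 150 = 20.

20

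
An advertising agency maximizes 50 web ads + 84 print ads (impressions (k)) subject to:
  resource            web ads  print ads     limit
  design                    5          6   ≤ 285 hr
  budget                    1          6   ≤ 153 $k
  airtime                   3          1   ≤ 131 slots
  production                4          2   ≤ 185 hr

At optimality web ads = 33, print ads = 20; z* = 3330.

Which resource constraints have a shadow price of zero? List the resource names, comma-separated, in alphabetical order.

design: 285/285 (binding)
budget: 153/153 (binding)
airtime: 119/131 (slack 12)
production: 172/185 (slack 13)
By complementary slackness, a constraint with positive slack has shadow price 0 → airtime, production.

airtime, production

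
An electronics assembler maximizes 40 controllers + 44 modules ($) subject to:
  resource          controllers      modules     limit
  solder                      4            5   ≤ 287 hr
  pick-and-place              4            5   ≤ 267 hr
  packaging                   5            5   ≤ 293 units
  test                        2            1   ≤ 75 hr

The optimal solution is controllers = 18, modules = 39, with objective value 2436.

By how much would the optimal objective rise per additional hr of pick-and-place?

Check each constraint at x*: solder 267/287 (slack 20); pick-and-place 267/267 (tight); packaging 285/293 (slack 8); test 75/75 (tight).
Since solder, packaging are not tight, their duals are 0.
The binding rows give the dual system: 4·y_pick-and-place + 2·y_test = 40 and 5·y_pick-and-place + 1·y_test = 44.
This yields shadow prices y_pick-and-place = 8, y_test = 4.
Shadow price of pick-and-place = 8.

8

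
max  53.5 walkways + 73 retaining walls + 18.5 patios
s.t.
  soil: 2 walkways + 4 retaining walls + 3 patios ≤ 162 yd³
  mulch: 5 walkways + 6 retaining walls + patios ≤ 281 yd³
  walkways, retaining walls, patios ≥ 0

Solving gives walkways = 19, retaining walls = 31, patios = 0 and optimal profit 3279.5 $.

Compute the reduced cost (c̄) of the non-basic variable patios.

Both soil and mulch are binding at x*.
Dual feasibility on the basic columns requires 2·y_soil + 5·y_mulch = 53.5, 4·y_soil + 6·y_mulch = 73.
Solving: y_soil = 5.5, y_mulch = 8.5.
Reduced cost of patios: c₃ − yᵀa₃ = 18.5 − (5.5·3 + 8.5·1) = 18.5 − 25 = -6.5.

-6.5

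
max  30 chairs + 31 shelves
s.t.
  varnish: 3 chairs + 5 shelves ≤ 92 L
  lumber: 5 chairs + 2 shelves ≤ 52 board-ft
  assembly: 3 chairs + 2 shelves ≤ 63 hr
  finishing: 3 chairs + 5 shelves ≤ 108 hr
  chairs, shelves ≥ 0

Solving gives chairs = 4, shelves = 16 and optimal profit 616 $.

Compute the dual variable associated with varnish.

5

Binding: varnish and lumber. Non-binding: assembly (19 unused), finishing (16 unused).
Since assembly, finishing are not tight, their duals are 0.
Dual feasibility on the basic columns requires 3·y_varnish + 5·y_lumber = 30, 5·y_varnish + 2·y_lumber = 31.
This yields shadow prices y_varnish = 5, y_lumber = 3.
Shadow price of varnish = 5.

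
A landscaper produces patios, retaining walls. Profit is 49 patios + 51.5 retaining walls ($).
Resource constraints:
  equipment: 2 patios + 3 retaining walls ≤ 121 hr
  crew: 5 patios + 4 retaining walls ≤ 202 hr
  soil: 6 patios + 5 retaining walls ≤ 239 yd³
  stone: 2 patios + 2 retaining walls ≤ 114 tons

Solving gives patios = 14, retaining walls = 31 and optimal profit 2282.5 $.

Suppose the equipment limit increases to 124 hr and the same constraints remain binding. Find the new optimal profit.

2306.5

Binding: equipment and soil. Non-binding: crew (8 unused), stone (24 unused).
Slack constraints have shadow price 0 (complementary slackness).
From A_Bᵀ y = c: 2·y_equipment + 6·y_soil = 49; 3·y_equipment + 5·y_soil = 51.5.
→ y_equipment = 8 and y_soil = 5.5.
Δz = y_equipment·Δb = 8 × (3) = 24, so new z* = 2282.5 + 24 = 2306.5.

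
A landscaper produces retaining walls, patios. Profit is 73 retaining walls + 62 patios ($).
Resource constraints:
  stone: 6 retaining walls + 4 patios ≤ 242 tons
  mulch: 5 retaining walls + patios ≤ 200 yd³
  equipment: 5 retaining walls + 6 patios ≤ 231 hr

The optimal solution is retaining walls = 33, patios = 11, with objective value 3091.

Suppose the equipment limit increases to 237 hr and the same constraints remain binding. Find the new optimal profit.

Binding: stone and equipment. Non-binding: mulch (24 unused).
Since mulch is not tight, its dual is 0.
From A_Bᵀ y = c: 6·y_stone + 5·y_equipment = 73; 4·y_stone + 6·y_equipment = 62.
Solving: y_stone = 8, y_equipment = 5.
Δz = y_equipment·Δb = 5 × (6) = 30, so new z* = 3091 + 30 = 3121.

3121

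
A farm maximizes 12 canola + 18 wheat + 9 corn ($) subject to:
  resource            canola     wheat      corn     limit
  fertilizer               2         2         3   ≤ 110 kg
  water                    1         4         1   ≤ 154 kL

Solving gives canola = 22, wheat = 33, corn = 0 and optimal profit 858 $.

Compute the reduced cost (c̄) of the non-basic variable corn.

At the optimum: fertilizer uses 110 of 110 (binding); water uses 154 of 154 (binding).
Dual feasibility on the basic columns requires 2·y_fertilizer + 1·y_water = 12, 2·y_fertilizer + 4·y_water = 18.
This yields shadow prices y_fertilizer = 5, y_water = 2.
Reduced cost of corn: c₃ − yᵀa₃ = 9 − (5·3 + 2·1) = 9 − 17 = -8.

-8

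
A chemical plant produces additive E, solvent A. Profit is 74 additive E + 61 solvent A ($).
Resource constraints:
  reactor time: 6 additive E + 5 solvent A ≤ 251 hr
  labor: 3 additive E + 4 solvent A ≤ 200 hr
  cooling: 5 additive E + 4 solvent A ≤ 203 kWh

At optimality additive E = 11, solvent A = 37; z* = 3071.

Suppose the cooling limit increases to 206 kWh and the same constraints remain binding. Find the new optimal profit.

3083

At the optimum: reactor time uses 251 of 251 (binding); labor uses 181 of 200 (slack = 19); cooling uses 203 of 203 (binding).
Since labor is not tight, its dual is 0.
From A_Bᵀ y = c: 6·y_reactor time + 5·y_cooling = 74; 5·y_reactor time + 4·y_cooling = 61.
→ y_reactor time = 9 and y_cooling = 4.
Δz = y_cooling·Δb = 4 × (3) = 12, so new z* = 3071 + 12 = 3083.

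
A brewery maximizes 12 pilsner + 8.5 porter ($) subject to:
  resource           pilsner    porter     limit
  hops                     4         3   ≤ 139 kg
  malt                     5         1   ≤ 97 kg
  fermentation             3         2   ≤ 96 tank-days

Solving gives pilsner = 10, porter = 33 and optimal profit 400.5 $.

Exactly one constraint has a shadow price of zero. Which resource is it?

hops: 139/139 (binding)
malt: 83/97 (slack 14)
fermentation: 96/96 (binding)
By complementary slackness, a constraint with positive slack has shadow price 0 → malt.

malt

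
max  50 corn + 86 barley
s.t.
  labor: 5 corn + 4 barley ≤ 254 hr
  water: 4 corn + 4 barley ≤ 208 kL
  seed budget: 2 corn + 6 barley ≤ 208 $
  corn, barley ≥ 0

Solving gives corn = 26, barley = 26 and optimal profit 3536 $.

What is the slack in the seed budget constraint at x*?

seed budget used = 2·26 + 6·26 = 208; slack = 208 − 208 = 0.

0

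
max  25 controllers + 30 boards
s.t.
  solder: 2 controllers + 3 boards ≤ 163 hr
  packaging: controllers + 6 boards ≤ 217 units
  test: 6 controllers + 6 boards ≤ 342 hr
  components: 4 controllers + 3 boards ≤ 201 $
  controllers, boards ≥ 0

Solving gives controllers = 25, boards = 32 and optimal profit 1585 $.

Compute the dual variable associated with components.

0

At the optimum: solder uses 146 of 163 (slack = 17); packaging uses 217 of 217 (binding); test uses 342 of 342 (binding); components uses 196 of 201 (slack = 5).
Slack constraints have shadow price 0 (complementary slackness).
The binding rows give the dual system: 1·y_packaging + 6·y_test = 25 and 6·y_packaging + 6·y_test = 30.
→ y_packaging = 1 and y_test = 4.
Shadow price of components = 0.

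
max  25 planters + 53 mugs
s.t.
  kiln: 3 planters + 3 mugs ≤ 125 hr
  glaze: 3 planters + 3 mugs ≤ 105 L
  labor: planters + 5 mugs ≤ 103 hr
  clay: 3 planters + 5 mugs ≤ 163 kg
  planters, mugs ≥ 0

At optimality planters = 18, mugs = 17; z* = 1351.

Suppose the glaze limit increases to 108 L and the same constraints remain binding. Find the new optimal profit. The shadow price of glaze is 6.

Δb = 3, so new z* = 1351 + (6)·(3) = 1351 + 18 = 1369.

1369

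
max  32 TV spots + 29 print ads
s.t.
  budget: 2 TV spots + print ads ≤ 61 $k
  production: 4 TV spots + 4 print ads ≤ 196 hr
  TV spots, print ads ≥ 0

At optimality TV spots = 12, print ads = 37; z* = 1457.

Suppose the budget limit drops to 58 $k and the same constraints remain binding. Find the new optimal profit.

At the optimum: budget uses 61 of 61 (binding); production uses 196 of 196 (binding).
The binding rows give the dual system: 2·y_budget + 4·y_production = 32 and 1·y_budget + 4·y_production = 29.
→ y_budget = 3 and y_production = 6.5.
Δz = y_budget·Δb = 3 × (-3) = -9, so new z* = 1457 − 9 = 1448.

1448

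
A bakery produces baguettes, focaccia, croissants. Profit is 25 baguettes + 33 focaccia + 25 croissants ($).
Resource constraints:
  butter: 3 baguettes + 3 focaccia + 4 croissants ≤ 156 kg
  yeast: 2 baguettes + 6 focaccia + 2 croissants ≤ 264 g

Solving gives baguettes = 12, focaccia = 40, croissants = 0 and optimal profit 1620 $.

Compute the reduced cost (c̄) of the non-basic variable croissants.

-7

Both butter and yeast are binding at x*.
Dual feasibility on the basic columns requires 3·y_butter + 2·y_yeast = 25, 3·y_butter + 6·y_yeast = 33.
→ y_butter = 7 and y_yeast = 2.
Reduced cost of croissants: c₃ − yᵀa₃ = 25 − (7·4 + 2·2) = 25 − 32 = -7.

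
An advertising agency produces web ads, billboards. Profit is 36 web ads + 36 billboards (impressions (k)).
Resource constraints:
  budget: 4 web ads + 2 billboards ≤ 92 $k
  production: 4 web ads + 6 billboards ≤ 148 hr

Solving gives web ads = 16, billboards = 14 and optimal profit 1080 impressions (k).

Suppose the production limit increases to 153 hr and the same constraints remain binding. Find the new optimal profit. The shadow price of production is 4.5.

Δb = 5, so new z* = 1080 + (4.5)·(5) = 1080 + 22.5 = 1102.5.

1102.5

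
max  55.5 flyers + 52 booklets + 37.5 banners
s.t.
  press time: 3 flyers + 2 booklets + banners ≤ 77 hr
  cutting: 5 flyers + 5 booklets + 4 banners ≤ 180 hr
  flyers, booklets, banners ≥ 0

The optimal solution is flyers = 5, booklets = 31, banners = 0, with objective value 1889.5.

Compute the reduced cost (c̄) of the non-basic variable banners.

-2

Both press time and cutting are binding at x*.
Dual feasibility on the basic columns requires 3·y_press time + 5·y_cutting = 55.5, 2·y_press time + 5·y_cutting = 52.
→ y_press time = 3.5 and y_cutting = 9.
Reduced cost of banners: c₃ − yᵀa₃ = 37.5 − (3.5·1 + 9·4) = 37.5 − 39.5 = -2.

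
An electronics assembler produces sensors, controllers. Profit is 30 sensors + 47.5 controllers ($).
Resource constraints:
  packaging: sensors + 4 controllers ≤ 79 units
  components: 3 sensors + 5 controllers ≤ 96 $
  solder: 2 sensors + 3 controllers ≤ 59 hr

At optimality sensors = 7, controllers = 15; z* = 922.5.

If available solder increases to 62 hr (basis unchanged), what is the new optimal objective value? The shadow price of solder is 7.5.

945

Δb = 3, so new z* = 922.5 + (7.5)·(3) = 922.5 + 22.5 = 945.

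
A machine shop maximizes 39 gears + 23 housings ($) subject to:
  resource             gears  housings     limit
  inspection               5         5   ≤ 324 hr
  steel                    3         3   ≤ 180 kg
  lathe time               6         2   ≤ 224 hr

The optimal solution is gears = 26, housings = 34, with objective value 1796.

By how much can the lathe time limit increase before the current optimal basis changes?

Binding constraints: steel, lathe time. The basis is B = [[3,3],[6,2]] with det -12.
Per unit increase in lathe time, x* moves by d = (0.25, -0.25).
The basis stays optimal until housings reaches 0; allowable increase = 136 hr.

136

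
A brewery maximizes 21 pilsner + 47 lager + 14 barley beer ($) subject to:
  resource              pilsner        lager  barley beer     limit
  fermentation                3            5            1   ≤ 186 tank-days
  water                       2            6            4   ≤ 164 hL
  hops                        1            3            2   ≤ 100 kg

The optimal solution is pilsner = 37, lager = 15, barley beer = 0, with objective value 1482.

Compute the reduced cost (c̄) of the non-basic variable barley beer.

-8

At the optimum: fermentation uses 186 of 186 (binding); water uses 164 of 164 (binding); hops uses 82 of 100 (slack = 18).
Since hops is not tight, its dual is 0.
From A_Bᵀ y = c: 3·y_fermentation + 2·y_water = 21; 5·y_fermentation + 6·y_water = 47.
This yields shadow prices y_fermentation = 4, y_water = 4.5.
Reduced cost of barley beer: c₃ − yᵀa₃ = 14 − (4·1 + 4.5·4) = 14 − 22 = -8.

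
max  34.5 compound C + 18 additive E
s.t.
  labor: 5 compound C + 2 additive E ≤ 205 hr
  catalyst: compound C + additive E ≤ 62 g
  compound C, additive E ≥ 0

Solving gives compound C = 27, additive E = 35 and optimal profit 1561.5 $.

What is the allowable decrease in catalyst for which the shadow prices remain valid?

21

Binding constraints: labor, catalyst. The basis is B = [[5,2],[1,1]] with det 3.
Per unit decrease in catalyst, x* moves by d = (0.6667, -1.6667).
The basis stays optimal until additive E reaches 0; allowable decrease = 21 g.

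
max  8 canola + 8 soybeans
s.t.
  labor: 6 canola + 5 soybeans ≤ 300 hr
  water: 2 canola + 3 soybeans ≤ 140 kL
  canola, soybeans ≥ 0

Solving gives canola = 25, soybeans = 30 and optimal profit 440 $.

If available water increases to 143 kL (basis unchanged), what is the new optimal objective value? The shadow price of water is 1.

443

Δb = 3, so new z* = 440 + (1)·(3) = 440 + 3 = 443.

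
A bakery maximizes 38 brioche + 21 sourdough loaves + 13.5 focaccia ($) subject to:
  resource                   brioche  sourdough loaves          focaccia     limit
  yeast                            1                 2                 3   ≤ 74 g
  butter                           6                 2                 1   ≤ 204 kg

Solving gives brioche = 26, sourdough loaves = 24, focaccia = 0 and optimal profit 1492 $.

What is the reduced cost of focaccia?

At the optimum: yeast uses 74 of 74 (binding); butter uses 204 of 204 (binding).
Dual feasibility on the basic columns requires 1·y_yeast + 6·y_butter = 38, 2·y_yeast + 2·y_butter = 21.
This yields shadow prices y_yeast = 5, y_butter = 5.5.
Reduced cost of focaccia: c₃ − yᵀa₃ = 13.5 − (5·3 + 5.5·1) = 13.5 − 20.5 = -7.

-7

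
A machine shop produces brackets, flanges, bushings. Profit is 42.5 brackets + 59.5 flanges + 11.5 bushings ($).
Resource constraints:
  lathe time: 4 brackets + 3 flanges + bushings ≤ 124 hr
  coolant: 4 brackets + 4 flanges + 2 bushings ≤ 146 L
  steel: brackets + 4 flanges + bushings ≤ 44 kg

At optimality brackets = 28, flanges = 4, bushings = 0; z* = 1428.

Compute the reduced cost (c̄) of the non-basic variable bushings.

Check each constraint at x*: lathe time 124/124 (tight); coolant 128/146 (slack 18); steel 44/44 (tight).
Since coolant is not tight, its dual is 0.
The binding rows give the dual system: 4·y_lathe time + 1·y_steel = 42.5 and 3·y_lathe time + 4·y_steel = 59.5.
→ y_lathe time = 8.5 and y_steel = 8.5.
Reduced cost of bushings: c₃ − yᵀa₃ = 11.5 − (8.5·1 + 8.5·1) = 11.5 − 17 = -5.5.

-5.5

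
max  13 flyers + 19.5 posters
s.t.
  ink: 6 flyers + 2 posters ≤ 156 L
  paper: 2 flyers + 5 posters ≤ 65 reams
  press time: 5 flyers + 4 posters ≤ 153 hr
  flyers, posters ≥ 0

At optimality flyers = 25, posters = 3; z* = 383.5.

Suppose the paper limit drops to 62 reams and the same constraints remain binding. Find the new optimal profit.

At the optimum: ink uses 156 of 156 (binding); paper uses 65 of 65 (binding); press time uses 137 of 153 (slack = 16).
Since press time is not tight, its dual is 0.
Dual feasibility on the basic columns requires 6·y_ink + 2·y_paper = 13, 2·y_ink + 5·y_paper = 19.5.
This yields shadow prices y_ink = 1, y_paper = 3.5.
Δz = y_paper·Δb = 3.5 × (-3) = -10.5, so new z* = 383.5 − 10.5 = 373.

373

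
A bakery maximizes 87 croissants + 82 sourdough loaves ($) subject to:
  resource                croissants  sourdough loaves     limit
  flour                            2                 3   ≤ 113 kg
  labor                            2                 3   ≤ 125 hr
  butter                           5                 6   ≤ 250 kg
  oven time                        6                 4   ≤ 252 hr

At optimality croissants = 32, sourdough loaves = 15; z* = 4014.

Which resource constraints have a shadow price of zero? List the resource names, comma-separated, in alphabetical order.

flour, labor

flour: 109/113 (slack 4)
labor: 109/125 (slack 16)
butter: 250/250 (binding)
oven time: 252/252 (binding)
By complementary slackness, a constraint with positive slack has shadow price 0 → flour, labor.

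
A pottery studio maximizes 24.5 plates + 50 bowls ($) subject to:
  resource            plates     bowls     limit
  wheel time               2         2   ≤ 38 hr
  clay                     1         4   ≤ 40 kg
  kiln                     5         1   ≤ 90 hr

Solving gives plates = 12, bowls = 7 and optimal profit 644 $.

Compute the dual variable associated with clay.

At the optimum: wheel time uses 38 of 38 (binding); clay uses 40 of 40 (binding); kiln uses 67 of 90 (slack = 23).
Since kiln is not tight, its dual is 0.
The binding rows give the dual system: 2·y_wheel time + 1·y_clay = 24.5 and 2·y_wheel time + 4·y_clay = 50.
This yields shadow prices y_wheel time = 8, y_clay = 8.5.
Shadow price of clay = 8.5.

8.5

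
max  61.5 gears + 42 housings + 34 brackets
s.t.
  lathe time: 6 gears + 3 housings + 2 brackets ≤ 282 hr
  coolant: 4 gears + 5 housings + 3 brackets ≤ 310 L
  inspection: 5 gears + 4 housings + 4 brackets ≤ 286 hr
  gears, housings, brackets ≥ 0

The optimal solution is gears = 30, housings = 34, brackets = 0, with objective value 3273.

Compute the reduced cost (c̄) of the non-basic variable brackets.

Binding: lathe time and inspection. Non-binding: coolant (20 unused).
Since coolant is not tight, its dual is 0.
The binding rows give the dual system: 6·y_lathe time + 5·y_inspection = 61.5 and 3·y_lathe time + 4·y_inspection = 42.
Solving: y_lathe time = 4, y_inspection = 7.5.
Reduced cost of brackets: c₃ − yᵀa₃ = 34 − (4·2 + 7.5·4) = 34 − 38 = -4.

-4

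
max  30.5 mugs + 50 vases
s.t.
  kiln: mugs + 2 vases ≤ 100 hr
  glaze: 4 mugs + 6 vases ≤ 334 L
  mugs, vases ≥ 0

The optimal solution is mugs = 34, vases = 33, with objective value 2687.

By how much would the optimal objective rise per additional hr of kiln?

At the optimum: kiln uses 100 of 100 (binding); glaze uses 334 of 334 (binding).
From A_Bᵀ y = c: 1·y_kiln + 4·y_glaze = 30.5; 2·y_kiln + 6·y_glaze = 50.
This yields shadow prices y_kiln = 8.5, y_glaze = 5.5.
Shadow price of kiln = 8.5.

8.5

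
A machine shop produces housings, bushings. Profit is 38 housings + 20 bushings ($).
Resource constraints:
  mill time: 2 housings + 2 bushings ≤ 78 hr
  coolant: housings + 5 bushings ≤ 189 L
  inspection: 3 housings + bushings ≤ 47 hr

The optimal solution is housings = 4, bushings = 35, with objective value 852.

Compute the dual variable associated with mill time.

Check each constraint at x*: mill time 78/78 (tight); coolant 179/189 (slack 10); inspection 47/47 (tight).
Since coolant is not tight, its dual is 0.
From A_Bᵀ y = c: 2·y_mill time + 3·y_inspection = 38; 2·y_mill time + 1·y_inspection = 20.
Solving: y_mill time = 5.5, y_inspection = 9.
Shadow price of mill time = 5.5.

5.5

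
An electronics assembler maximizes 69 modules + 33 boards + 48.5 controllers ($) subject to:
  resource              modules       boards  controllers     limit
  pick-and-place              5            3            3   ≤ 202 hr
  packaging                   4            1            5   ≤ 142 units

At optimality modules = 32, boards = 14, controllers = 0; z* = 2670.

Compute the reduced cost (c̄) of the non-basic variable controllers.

-8.5

Both pick-and-place and packaging are binding at x*.
The binding rows give the dual system: 5·y_pick-and-place + 4·y_packaging = 69 and 3·y_pick-and-place + 1·y_packaging = 33.
Solving: y_pick-and-place = 9, y_packaging = 6.
Reduced cost of controllers: c₃ − yᵀa₃ = 48.5 − (9·3 + 6·5) = 48.5 − 57 = -8.5.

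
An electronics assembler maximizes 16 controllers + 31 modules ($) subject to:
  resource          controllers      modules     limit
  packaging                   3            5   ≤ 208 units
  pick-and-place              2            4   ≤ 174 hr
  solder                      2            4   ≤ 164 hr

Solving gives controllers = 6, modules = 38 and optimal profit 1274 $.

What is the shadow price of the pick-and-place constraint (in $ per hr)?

Check each constraint at x*: packaging 208/208 (tight); pick-and-place 164/174 (slack 10); solder 164/164 (tight).
Slack constraints have shadow price 0 (complementary slackness).
From A_Bᵀ y = c: 3·y_packaging + 2·y_solder = 16; 5·y_packaging + 4·y_solder = 31.
Solving: y_packaging = 1, y_solder = 6.5.
Shadow price of pick-and-place = 0.

0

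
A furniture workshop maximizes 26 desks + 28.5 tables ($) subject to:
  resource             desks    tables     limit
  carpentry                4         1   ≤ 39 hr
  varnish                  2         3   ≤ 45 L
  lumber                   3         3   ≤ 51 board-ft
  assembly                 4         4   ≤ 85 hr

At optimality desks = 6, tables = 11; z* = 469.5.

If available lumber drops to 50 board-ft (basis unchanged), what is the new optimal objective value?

462.5

Check each constraint at x*: carpentry 35/39 (slack 4); varnish 45/45 (tight); lumber 51/51 (tight); assembly 68/85 (slack 17).
By complementary slackness, y = 0 for the non-binding constraints.
From A_Bᵀ y = c: 2·y_varnish + 3·y_lumber = 26; 3·y_varnish + 3·y_lumber = 28.5.
→ y_varnish = 2.5 and y_lumber = 7.
Δz = y_lumber·Δb = 7 × (-1) = -7, so new z* = 469.5 − 7 = 462.5.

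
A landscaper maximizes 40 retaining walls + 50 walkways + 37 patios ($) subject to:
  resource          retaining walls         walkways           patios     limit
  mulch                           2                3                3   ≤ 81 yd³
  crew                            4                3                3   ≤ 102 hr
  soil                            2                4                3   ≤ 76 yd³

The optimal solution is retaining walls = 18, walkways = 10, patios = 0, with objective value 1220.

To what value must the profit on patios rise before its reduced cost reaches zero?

42

At the optimum: mulch uses 66 of 81 (slack = 15); crew uses 102 of 102 (binding); soil uses 76 of 76 (binding).
By complementary slackness, y = 0 for the non-binding constraint.
The binding rows give the dual system: 4·y_crew + 2·y_soil = 40 and 3·y_crew + 4·y_soil = 50.
→ y_crew = 6 and y_soil = 8.
patios enters the basis when its profit ≥ yᵀa₃ = 6·3 + 8·3 = 42.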